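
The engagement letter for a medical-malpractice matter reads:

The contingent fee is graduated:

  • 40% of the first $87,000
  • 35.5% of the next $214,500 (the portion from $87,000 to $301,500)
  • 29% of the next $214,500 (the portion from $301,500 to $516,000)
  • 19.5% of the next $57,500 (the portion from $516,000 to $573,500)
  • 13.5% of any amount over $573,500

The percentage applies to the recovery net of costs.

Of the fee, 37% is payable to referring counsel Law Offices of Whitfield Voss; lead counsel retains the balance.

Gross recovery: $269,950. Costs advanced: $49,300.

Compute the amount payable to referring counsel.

Fee base (net of costs): $269,950 − $49,300 = $220,650
First $87,000 at 40% = $34,800.00
Remaining $133,650 at 35.5% = $47,445.75
Fee: $34,800.00 + $47,445.75 = $82,245.75
Referral share: 37% of $82,245.75 = $30,430.93; lead counsel retains $82,245.75 − $30,430.93 = $51,814.82.

$30,430.93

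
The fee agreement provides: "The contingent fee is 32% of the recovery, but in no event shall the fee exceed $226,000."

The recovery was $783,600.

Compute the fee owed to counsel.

$226,000.00

32% of $783,600 = $250,752.00
That exceeds the $226,000 cap, so the fee is capped at $226,000.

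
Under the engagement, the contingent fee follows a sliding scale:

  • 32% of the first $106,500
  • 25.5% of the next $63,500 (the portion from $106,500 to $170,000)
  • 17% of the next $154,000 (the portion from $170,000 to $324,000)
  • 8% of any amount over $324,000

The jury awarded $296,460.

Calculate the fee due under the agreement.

First $106,500 at 32% = $34,080.00
Next $63,500 at 25.5% = $16,192.50
Remaining $126,460 at 17% = $21,498.20
Fee: $34,080.00 + $16,192.50 + $21,498.20 = $71,770.70

$71,770.70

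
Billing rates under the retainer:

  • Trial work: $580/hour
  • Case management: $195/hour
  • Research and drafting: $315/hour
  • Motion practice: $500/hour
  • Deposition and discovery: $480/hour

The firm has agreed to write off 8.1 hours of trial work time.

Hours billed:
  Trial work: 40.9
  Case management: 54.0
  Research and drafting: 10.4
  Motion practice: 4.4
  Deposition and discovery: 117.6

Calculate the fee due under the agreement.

Trial work: 40.9 × $580 = $23,722.00
Case management: 54.0 × $195 = $10,530.00
Research and drafting: 10.4 × $315 = $3,276.00
Motion practice: 4.4 × $500 = $2,200.00
Deposition and discovery: 117.6 × $480 = $56,448.00
Subtotal: $96,176.00
Write-off: 8.1 × $580 = $4,698.00
Total: $96,176.00 − $4,698.00 = $91,478.00

$91,478.00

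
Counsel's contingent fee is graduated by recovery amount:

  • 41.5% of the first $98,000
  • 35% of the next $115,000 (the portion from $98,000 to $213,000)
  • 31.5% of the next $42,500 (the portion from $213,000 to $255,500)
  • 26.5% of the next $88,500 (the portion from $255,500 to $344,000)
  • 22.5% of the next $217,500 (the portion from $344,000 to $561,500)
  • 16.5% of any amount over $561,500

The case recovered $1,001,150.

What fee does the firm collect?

First $98,000 at 41.5% = $40,670.00
Next $115,000 at 35% = $40,250.00
Next $42,500 at 31.5% = $13,387.50
Next $88,500 at 26.5% = $23,452.50
Next $217,500 at 22.5% = $48,937.50
Remaining $439,650 at 16.5% = $72,542.25
Fee: $40,670.00 + $40,250.00 + $13,387.50 + $23,452.50 + $48,937.50 + $72,542.25 = $239,239.75

$239,239.75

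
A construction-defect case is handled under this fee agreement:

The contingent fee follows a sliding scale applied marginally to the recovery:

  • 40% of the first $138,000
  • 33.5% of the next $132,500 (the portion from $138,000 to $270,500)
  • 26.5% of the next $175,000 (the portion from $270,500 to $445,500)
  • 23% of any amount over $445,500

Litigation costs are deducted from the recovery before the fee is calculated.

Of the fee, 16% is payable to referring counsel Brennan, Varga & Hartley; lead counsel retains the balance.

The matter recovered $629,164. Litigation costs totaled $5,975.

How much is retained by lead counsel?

$156,938.01

Fee base (net of costs): $629,164 − $5,975 = $623,189
First $138,000 at 40% = $55,200.00
Next $132,500 at 33.5% = $44,387.50
Next $175,000 at 26.5% = $46,375.00
Remaining $177,689 at 23% = $40,868.47
Fee: $55,200.00 + $44,387.50 + $46,375.00 + $40,868.47 = $186,830.97
Referral share: 16% of $186,830.97 = $29,892.96; lead counsel retains $186,830.97 − $29,892.96 = $156,938.01.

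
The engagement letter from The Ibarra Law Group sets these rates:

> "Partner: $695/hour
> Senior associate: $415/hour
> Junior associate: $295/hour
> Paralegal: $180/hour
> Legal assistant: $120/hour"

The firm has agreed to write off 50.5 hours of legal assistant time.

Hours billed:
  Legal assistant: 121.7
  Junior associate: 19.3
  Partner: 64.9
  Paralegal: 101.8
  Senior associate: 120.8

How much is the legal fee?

$127,799.00

Partner: 64.9 × $695 = $45,105.50
Senior associate: 120.8 × $415 = $50,132.00
Junior associate: 19.3 × $295 = $5,693.50
Paralegal: 101.8 × $180 = $18,324.00
Legal assistant: 121.7 × $120 = $14,604.00
Subtotal: $133,859.00
Write-off: 50.5 × $120 = $6,060.00
Total: $133,859.00 − $6,060.00 = $127,799.00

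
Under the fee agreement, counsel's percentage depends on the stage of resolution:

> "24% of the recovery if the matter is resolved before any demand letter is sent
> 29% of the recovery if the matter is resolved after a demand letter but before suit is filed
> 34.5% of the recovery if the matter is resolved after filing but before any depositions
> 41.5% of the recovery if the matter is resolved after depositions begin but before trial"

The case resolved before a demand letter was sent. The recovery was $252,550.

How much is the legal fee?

$60,612.00

The matter resolved before a demand letter was sent, so the 24% rate applies.
$252,550 × 24% = $60,612.00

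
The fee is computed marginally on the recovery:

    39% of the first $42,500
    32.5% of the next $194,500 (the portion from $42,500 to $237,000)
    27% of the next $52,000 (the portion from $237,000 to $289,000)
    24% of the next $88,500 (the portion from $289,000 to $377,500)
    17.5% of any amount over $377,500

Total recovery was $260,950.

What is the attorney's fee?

First $42,500 at 39% = $16,575.00
Next $194,500 at 32.5% = $63,212.50
Remaining $23,950 at 27% = $6,466.50
Fee: $16,575.00 + $63,212.50 + $6,466.50 = $86,254.00

$86,254.00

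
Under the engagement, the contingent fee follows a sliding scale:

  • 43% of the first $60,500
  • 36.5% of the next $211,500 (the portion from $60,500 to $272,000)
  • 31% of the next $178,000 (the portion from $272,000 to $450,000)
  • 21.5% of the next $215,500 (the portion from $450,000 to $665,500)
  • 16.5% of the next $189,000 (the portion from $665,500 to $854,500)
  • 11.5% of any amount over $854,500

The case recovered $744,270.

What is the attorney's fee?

First $60,500 at 43% = $26,015.00
Next $211,500 at 36.5% = $77,197.50
Next $178,000 at 31% = $55,180.00
Next $215,500 at 21.5% = $46,332.50
Remaining $78,770 at 16.5% = $12,997.05
Fee: $26,015.00 + $77,197.50 + $55,180.00 + $46,332.50 + $12,997.05 = $217,722.05

$217,722.05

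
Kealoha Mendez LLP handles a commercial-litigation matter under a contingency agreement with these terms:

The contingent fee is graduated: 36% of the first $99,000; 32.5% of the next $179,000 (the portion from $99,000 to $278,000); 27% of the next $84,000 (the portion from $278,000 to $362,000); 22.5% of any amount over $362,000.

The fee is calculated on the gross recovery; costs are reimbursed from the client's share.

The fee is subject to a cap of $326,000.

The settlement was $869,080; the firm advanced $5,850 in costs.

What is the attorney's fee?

Fee base is the gross recovery, $869,080; costs are reimbursed separately.
First $99,000 at 36% = $35,640.00
Next $179,000 at 32.5% = $58,175.00
Next $84,000 at 27% = $22,680.00
Remaining $507,080 at 22.5% = $114,093.00
Fee: $35,640.00 + $58,175.00 + $22,680.00 + $114,093.00 = $230,588.00
$230,588.00 is under the $326,000 cap.

$230,588.00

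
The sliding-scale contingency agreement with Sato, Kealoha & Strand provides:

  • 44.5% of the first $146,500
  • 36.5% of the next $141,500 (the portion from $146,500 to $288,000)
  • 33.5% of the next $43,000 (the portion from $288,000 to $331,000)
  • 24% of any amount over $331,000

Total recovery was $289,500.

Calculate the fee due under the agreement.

$117,342.50

First $146,500 at 44.5% = $65,192.50
Next $141,500 at 36.5% = $51,647.50
Remaining $1,500 at 33.5% = $502.50
Fee: $65,192.50 + $51,647.50 + $502.50 = $117,342.50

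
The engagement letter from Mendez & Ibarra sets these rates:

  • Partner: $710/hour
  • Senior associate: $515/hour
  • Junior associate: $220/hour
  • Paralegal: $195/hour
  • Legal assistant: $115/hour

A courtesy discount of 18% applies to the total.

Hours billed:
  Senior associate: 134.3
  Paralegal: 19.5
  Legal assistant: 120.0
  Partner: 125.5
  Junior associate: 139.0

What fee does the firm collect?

$169,290.64

Partner: 125.5 × $710 = $89,105.00
Senior associate: 134.3 × $515 = $69,164.50
Junior associate: 139.0 × $220 = $30,580.00
Paralegal: 19.5 × $195 = $3,802.50
Legal assistant: 120.0 × $115 = $13,800.00
Subtotal: $206,452.00
Less 18% discount: −$37,161.36
Total: $206,452.00 − $37,161.36 = $169,290.64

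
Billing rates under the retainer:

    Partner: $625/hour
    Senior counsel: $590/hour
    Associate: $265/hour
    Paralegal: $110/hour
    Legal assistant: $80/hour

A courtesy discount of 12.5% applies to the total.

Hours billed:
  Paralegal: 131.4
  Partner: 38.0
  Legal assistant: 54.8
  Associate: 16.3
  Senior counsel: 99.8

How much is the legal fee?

Partner: 38.0 × $625 = $23,750.00
Senior counsel: 99.8 × $590 = $58,882.00
Associate: 16.3 × $265 = $4,319.50
Paralegal: 131.4 × $110 = $14,454.00
Legal assistant: 54.8 × $80 = $4,384.00
Subtotal: $105,789.50
Less 12.5% discount: −$13,223.69
Total: $105,789.50 − $13,223.69 = $92,565.81

$92,565.81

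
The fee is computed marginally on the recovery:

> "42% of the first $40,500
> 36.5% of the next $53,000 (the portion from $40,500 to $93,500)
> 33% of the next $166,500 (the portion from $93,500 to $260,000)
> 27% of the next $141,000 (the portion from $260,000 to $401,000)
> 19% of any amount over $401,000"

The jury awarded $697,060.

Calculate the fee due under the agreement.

First $40,500 at 42% = $17,010.00
Next $53,000 at 36.5% = $19,345.00
Next $166,500 at 33% = $54,945.00
Next $141,000 at 27% = $38,070.00
Remaining $296,060 at 19% = $56,251.40
Fee: $17,010.00 + $19,345.00 + $54,945.00 + $38,070.00 + $56,251.40 = $185,621.40

$185,621.40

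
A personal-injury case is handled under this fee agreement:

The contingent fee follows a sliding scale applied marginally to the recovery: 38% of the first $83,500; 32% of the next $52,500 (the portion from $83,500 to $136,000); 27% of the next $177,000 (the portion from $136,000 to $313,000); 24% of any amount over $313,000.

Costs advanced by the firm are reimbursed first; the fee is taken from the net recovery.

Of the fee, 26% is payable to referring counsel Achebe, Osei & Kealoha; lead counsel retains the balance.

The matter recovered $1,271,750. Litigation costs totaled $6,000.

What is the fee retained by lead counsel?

Fee base (net of costs): $1,271,750 − $6,000 = $1,265,750
First $83,500 at 38% = $31,730.00
Next $52,500 at 32% = $16,800.00
Next $177,000 at 27% = $47,790.00
Remaining $952,750 at 24% = $228,660.00
Fee: $31,730.00 + $16,800.00 + $47,790.00 + $228,660.00 = $324,980.00
Referral share: 26% of $324,980.00 = $84,494.80; lead counsel retains $324,980.00 − $84,494.80 = $240,485.20.

$240,485.20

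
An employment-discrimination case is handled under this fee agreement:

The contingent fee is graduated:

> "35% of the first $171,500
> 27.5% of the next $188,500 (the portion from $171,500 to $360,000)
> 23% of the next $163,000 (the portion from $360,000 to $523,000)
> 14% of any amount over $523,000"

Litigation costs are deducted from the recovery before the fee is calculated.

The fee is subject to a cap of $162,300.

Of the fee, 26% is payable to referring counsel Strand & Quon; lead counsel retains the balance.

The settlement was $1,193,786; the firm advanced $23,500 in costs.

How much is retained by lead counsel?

$120,102.00

Fee base (net of costs): $1,193,786 − $23,500 = $1,170,286
First $171,500 at 35% = $60,025.00
Next $188,500 at 27.5% = $51,837.50
Next $163,000 at 23% = $37,490.00
Remaining $647,286 at 14% = $90,620.04
Fee: $60,025.00 + $51,837.50 + $37,490.00 + $90,620.04 = $239,972.54
$239,972.54 exceeds the $162,300 cap, so the fee is capped at $162,300.00.
Referral share: 26% of $162,300.00 = $42,198.00; lead counsel retains $162,300.00 − $42,198.00 = $120,102.00.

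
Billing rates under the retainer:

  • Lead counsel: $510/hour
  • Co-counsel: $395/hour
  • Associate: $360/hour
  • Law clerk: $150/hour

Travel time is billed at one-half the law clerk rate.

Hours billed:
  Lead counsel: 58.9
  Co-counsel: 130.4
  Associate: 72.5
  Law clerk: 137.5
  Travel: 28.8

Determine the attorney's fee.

$130,432.00

Lead counsel: 58.9 × $510 = $30,039.00
Co-counsel: 130.4 × $395 = $51,508.00
Associate: 72.5 × $360 = $26,100.00
Law clerk: 137.5 × $150 = $20,625.00
Subtotal: $30,039.00 + $51,508.00 + $26,100.00 + $20,625.00 = $128,272.00
Travel: 28.8 × ($150 ÷ 2) = 28.8 × $75.00 = $2,160.00
Total: $128,272.00 + $2,160.00 = $130,432.00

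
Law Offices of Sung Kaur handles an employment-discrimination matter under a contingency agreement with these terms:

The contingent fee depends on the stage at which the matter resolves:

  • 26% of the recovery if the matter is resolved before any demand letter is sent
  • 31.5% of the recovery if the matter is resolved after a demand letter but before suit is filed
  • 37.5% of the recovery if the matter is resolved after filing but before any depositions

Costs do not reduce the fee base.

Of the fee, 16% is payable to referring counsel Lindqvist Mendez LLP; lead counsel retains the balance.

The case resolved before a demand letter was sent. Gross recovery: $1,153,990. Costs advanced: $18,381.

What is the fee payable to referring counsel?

Fee base is the gross recovery, $1,153,990; costs are reimbursed separately.
The matter resolved before a demand letter was sent, so the 26% rate applies.
$1,153,990 × 26% = $300,037.40
Referral share: 16% of $300,037.40 = $48,005.98; lead counsel retains $300,037.40 − $48,005.98 = $252,031.42.

$48,005.98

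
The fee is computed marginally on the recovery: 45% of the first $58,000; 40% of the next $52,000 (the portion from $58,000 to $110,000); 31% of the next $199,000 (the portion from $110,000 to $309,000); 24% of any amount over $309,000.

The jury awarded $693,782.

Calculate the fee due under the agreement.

First $58,000 at 45% = $26,100.00
Next $52,000 at 40% = $20,800.00
Next $199,000 at 31% = $61,690.00
Remaining $384,782 at 24% = $92,347.68
Fee: $26,100.00 + $20,800.00 + $61,690.00 + $92,347.68 = $200,937.68

$200,937.68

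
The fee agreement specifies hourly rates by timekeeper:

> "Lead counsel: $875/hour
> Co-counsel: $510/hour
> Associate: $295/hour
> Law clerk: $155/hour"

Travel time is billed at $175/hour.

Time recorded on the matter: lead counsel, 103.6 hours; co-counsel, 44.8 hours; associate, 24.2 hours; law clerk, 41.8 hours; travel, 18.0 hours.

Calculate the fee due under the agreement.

$130,266.00

Lead counsel: 103.6 × $875 = $90,650.00
Co-counsel: 44.8 × $510 = $22,848.00
Associate: 24.2 × $295 = $7,139.00
Law clerk: 41.8 × $155 = $6,479.00
Subtotal: $90,650.00 + $22,848.00 + $7,139.00 + $6,479.00 = $127,116.00
Travel: 18.0 × $175 = $3,150.00
Total: $127,116.00 + $3,150.00 = $130,266.00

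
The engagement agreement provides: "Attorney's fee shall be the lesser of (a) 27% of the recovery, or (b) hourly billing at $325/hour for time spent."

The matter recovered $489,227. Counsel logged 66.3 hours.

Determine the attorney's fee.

$21,547.50

(a) 27% of $489,227 = $132,091.29
(b) 66.3 × $325 = $21,547.50
The lesser is (b): $21,547.50.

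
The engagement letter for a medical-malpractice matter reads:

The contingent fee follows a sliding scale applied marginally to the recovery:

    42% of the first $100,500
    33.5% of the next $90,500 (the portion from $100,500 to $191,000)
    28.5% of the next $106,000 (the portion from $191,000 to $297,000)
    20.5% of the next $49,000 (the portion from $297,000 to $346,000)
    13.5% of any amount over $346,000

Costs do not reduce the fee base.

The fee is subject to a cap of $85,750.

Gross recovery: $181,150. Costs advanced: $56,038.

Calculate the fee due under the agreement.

$69,227.75

Fee base is the gross recovery, $181,150; costs are reimbursed separately.
First $100,500 at 42% = $42,210.00
Remaining $80,650 at 33.5% = $27,017.75
Fee: $42,210.00 + $27,017.75 = $69,227.75
$69,227.75 is under the $85,750 cap.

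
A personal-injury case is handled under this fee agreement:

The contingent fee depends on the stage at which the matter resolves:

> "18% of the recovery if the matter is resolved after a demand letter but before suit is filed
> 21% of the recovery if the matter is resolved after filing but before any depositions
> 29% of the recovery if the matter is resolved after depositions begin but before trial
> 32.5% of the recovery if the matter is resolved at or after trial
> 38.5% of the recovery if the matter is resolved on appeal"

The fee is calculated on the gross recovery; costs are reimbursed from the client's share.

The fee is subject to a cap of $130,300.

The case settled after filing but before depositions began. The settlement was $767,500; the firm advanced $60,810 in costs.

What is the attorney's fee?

$130,300.00

Fee base is the gross recovery, $767,500; costs are reimbursed separately.
The matter settled after filing but before depositions began, so the 21% rate applies.
$767,500 × 21% = $161,175.00
$161,175.00 exceeds the $130,300 cap, so the fee is capped at $130,300.00.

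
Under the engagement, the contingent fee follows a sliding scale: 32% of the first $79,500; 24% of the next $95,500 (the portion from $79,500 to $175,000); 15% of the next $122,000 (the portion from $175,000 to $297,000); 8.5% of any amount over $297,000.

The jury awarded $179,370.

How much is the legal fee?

First $79,500 at 32% = $25,440.00
Next $95,500 at 24% = $22,920.00
Remaining $4,370 at 15% = $655.50
Fee: $25,440.00 + $22,920.00 + $655.50 = $49,015.50

$49,015.50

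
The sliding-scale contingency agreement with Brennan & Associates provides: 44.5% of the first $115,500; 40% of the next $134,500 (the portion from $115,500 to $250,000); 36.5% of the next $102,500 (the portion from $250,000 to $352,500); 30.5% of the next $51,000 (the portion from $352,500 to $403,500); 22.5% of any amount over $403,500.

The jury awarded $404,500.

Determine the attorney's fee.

First $115,500 at 44.5% = $51,397.50
Next $134,500 at 40% = $53,800.00
Next $102,500 at 36.5% = $37,412.50
Next $51,000 at 30.5% = $15,555.00
Remaining $1,000 at 22.5% = $225.00
Fee: $51,397.50 + $53,800.00 + $37,412.50 + $15,555.00 + $225.00 = $158,390.00

$158,390.00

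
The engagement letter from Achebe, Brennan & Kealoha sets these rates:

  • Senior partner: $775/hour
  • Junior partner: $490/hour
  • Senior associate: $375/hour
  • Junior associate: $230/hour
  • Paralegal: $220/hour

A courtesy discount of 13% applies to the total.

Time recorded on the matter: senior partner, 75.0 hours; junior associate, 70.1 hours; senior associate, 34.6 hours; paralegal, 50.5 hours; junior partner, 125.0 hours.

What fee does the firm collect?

$138,837.21

Senior partner: 75.0 × $775 = $58,125.00
Junior partner: 125.0 × $490 = $61,250.00
Senior associate: 34.6 × $375 = $12,975.00
Junior associate: 70.1 × $230 = $16,123.00
Paralegal: 50.5 × $220 = $11,110.00
Subtotal: $159,583.00
Less 13% discount: −$20,745.79
Total: $159,583.00 − $20,745.79 = $138,837.21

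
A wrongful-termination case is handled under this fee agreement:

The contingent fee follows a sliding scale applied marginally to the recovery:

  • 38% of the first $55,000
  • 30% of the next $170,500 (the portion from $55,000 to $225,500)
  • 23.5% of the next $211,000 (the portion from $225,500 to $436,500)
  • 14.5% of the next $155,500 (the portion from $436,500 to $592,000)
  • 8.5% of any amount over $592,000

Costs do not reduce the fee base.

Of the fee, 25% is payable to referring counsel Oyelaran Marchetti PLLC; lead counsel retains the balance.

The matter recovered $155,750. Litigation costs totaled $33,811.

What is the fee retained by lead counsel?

$38,343.75

Fee base is the gross recovery, $155,750; costs are reimbursed separately.
First $55,000 at 38% = $20,900.00
Remaining $100,750 at 30% = $30,225.00
Fee: $20,900.00 + $30,225.00 = $51,125.00
Referral share: 25% of $51,125.00 = $12,781.25; lead counsel retains $51,125.00 − $12,781.25 = $38,343.75.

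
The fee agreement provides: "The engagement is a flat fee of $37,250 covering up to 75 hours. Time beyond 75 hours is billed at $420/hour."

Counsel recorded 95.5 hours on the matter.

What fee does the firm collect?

Flat fee: $37,250.00
Excess hours: 95.5 − 75 = 20.5
Overrun: 20.5 × $420 = $8,610.00
Total: $37,250.00 + $8,610.00 = $45,860.00

$45,860.00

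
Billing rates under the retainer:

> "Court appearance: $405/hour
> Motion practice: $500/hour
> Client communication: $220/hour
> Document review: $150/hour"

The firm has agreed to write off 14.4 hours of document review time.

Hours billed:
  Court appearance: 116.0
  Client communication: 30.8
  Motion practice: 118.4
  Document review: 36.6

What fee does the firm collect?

$116,286.00

Court appearance: 116.0 × $405 = $46,980.00
Motion practice: 118.4 × $500 = $59,200.00
Client communication: 30.8 × $220 = $6,776.00
Document review: 36.6 × $150 = $5,490.00
Subtotal: $118,446.00
Write-off: 14.4 × $150 = $2,160.00
Total: $118,446.00 − $2,160.00 = $116,286.00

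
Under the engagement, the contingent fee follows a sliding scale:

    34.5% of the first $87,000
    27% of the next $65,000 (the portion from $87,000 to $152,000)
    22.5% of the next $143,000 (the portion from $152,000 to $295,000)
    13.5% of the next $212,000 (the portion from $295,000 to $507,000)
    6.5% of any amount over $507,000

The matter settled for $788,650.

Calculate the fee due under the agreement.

$126,667.25

First $87,000 at 34.5% = $30,015.00
Next $65,000 at 27% = $17,550.00
Next $143,000 at 22.5% = $32,175.00
Next $212,000 at 13.5% = $28,620.00
Remaining $281,650 at 6.5% = $18,307.25
Fee: $30,015.00 + $17,550.00 + $32,175.00 + $28,620.00 + $18,307.25 = $126,667.25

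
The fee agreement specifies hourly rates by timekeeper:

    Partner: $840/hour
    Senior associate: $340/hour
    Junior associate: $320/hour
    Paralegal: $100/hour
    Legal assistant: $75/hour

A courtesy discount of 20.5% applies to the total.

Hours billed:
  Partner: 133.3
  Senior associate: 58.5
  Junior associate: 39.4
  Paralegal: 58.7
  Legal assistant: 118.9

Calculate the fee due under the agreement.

$126,609.71

Partner: 133.3 × $840 = $111,972.00
Senior associate: 58.5 × $340 = $19,890.00
Junior associate: 39.4 × $320 = $12,608.00
Paralegal: 58.7 × $100 = $5,870.00
Legal assistant: 118.9 × $75 = $8,917.50
Subtotal: $159,257.50
Less 20.5% discount: −$32,647.79
Total: $159,257.50 − $32,647.79 = $126,609.71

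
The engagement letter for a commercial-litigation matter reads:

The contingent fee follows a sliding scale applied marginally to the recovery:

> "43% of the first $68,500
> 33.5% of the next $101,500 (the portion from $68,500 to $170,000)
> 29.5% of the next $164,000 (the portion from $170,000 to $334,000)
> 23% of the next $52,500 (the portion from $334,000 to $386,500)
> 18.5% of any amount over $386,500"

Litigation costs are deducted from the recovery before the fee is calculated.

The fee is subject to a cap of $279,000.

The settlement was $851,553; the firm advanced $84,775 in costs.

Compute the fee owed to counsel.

Fee base (net of costs): $851,553 − $84,775 = $766,778
First $68,500 at 43% = $29,455.00
Next $101,500 at 33.5% = $34,002.50
Next $164,000 at 29.5% = $48,380.00
Next $52,500 at 23% = $12,075.00
Remaining $380,278 at 18.5% = $70,351.43
Fee: $29,455.00 + $34,002.50 + $48,380.00 + $12,075.00 + $70,351.43 = $194,263.93
$194,263.93 is under the $279,000 cap.

$194,263.93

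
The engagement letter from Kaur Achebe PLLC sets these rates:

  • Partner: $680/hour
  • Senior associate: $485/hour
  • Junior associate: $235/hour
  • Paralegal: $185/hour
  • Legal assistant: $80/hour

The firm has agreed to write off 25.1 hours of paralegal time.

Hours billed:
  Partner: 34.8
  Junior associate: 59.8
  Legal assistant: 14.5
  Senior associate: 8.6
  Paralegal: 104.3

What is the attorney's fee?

$57,700.00

Partner: 34.8 × $680 = $23,664.00
Senior associate: 8.6 × $485 = $4,171.00
Junior associate: 59.8 × $235 = $14,053.00
Paralegal: 104.3 × $185 = $19,295.50
Legal assistant: 14.5 × $80 = $1,160.00
Subtotal: $62,343.50
Write-off: 25.1 × $185 = $4,643.50
Total: $62,343.50 − $4,643.50 = $57,700.00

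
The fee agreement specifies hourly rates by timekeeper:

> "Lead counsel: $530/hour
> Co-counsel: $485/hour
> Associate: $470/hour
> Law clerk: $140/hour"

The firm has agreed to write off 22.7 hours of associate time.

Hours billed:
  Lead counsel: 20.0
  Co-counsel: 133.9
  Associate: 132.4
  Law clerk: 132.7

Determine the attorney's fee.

Lead counsel: 20.0 × $530 = $10,600.00
Co-counsel: 133.9 × $485 = $64,941.50
Associate: 132.4 × $470 = $62,228.00
Law clerk: 132.7 × $140 = $18,578.00
Subtotal: $156,347.50
Write-off: 22.7 × $470 = $10,669.00
Total: $156,347.50 − $10,669.00 = $145,678.50

$145,678.50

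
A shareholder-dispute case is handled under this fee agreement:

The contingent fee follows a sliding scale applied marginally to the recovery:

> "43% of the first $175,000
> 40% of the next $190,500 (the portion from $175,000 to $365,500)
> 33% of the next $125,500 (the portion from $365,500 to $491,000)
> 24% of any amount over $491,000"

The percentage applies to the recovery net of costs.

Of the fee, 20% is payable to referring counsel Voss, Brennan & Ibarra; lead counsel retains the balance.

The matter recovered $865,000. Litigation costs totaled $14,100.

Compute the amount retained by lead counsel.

$223,392.80

Fee base (net of costs): $865,000 − $14,100 = $850,900
First $175,000 at 43% = $75,250.00
Next $190,500 at 40% = $76,200.00
Next $125,500 at 33% = $41,415.00
Remaining $359,900 at 24% = $86,376.00
Fee: $75,250.00 + $76,200.00 + $41,415.00 + $86,376.00 = $279,241.00
Referral share: 20% of $279,241.00 = $55,848.20; lead counsel retains $279,241.00 − $55,848.20 = $223,392.80.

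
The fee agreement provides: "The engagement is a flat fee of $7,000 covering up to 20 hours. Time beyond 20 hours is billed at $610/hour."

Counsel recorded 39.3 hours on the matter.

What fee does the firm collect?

Flat fee: $7,000.00
Excess hours: 39.3 − 20 = 19.3
Overrun: 19.3 × $610 = $11,773.00
Total: $7,000.00 + $11,773.00 = $18,773.00

$18,773.00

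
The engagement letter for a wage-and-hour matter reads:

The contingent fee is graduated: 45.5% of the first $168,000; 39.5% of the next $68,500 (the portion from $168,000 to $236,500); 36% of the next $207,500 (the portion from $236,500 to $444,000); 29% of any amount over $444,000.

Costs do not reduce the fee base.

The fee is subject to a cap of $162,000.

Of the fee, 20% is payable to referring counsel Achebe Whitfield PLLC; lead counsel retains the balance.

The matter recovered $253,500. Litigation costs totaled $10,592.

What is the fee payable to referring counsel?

Fee base is the gross recovery, $253,500; costs are reimbursed separately.
First $168,000 at 45.5% = $76,440.00
Next $68,500 at 39.5% = $27,057.50
Remaining $17,000 at 36% = $6,120.00
Fee: $76,440.00 + $27,057.50 + $6,120.00 = $109,617.50
$109,617.50 is under the $162,000 cap.
Referral share: 20% of $109,617.50 = $21,923.50; lead counsel retains $109,617.50 − $21,923.50 = $87,694.00.

$21,923.50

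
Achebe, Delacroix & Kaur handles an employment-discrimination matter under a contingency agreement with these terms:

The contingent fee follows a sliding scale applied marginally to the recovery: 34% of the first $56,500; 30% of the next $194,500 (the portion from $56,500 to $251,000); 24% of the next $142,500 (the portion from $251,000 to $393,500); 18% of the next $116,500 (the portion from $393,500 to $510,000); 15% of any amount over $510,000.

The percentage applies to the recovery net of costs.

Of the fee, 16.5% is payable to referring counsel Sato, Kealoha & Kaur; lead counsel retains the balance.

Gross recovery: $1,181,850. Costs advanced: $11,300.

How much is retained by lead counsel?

Fee base (net of costs): $1,181,850 − $11,300 = $1,170,550
First $56,500 at 34% = $19,210.00
Next $194,500 at 30% = $58,350.00
Next $142,500 at 24% = $34,200.00
Next $116,500 at 18% = $20,970.00
Remaining $660,550 at 15% = $99,082.50
Fee: $19,210.00 + $58,350.00 + $34,200.00 + $20,970.00 + $99,082.50 = $231,812.50
Referral share: 16.5% of $231,812.50 = $38,249.06; lead counsel retains $231,812.50 − $38,249.06 = $193,563.44.

$193,563.44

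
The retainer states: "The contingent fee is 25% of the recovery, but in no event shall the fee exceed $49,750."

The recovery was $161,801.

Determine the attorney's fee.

$40,450.25

25% of $161,801 = $40,450.25
That is under the $49,750 cap.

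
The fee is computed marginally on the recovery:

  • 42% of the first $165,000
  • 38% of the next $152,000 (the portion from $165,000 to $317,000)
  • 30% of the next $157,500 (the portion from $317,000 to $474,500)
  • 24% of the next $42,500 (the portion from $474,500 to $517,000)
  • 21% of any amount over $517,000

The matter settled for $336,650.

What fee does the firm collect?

First $165,000 at 42% = $69,300.00
Next $152,000 at 38% = $57,760.00
Remaining $19,650 at 30% = $5,895.00
Fee: $69,300.00 + $57,760.00 + $5,895.00 = $132,955.00

$132,955.00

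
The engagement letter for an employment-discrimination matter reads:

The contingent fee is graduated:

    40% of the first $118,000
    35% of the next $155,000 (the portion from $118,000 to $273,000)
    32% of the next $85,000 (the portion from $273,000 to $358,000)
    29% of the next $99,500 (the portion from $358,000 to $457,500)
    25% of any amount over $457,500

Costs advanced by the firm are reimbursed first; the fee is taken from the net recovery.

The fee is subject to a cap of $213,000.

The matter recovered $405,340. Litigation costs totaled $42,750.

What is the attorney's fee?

Fee base (net of costs): $405,340 − $42,750 = $362,590
First $118,000 at 40% = $47,200.00
Next $155,000 at 35% = $54,250.00
Next $85,000 at 32% = $27,200.00
Remaining $4,590 at 29% = $1,331.10
Fee: $47,200.00 + $54,250.00 + $27,200.00 + $1,331.10 = $129,981.10
$129,981.10 is under the $213,000 cap.

$129,981.10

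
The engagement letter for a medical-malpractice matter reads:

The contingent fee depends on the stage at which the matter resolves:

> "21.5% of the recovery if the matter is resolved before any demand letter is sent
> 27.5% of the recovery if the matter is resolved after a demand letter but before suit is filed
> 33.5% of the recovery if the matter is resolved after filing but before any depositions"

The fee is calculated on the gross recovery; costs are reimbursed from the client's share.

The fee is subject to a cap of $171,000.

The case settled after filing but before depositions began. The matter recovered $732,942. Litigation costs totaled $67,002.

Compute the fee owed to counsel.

$171,000.00

Fee base is the gross recovery, $732,942; costs are reimbursed separately.
The matter settled after filing but before depositions began, so the 33.5% rate applies.
$732,942 × 33.5% = $245,535.57
$245,535.57 exceeds the $171,000 cap, so the fee is capped at $171,000.00.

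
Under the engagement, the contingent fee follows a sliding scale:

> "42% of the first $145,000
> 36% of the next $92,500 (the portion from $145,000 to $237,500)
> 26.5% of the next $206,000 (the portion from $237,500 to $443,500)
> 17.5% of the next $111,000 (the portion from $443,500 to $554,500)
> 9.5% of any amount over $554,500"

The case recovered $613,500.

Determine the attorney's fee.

First $145,000 at 42% = $60,900.00
Next $92,500 at 36% = $33,300.00
Next $206,000 at 26.5% = $54,590.00
Next $111,000 at 17.5% = $19,425.00
Remaining $59,000 at 9.5% = $5,605.00
Fee: $60,900.00 + $33,300.00 + $54,590.00 + $19,425.00 + $5,605.00 = $173,820.00

$173,820.00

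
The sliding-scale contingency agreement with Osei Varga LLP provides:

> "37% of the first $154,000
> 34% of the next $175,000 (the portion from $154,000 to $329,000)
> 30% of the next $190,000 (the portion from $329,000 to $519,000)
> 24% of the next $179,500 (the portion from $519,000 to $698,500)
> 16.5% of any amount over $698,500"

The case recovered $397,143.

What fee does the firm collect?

$136,922.90

First $154,000 at 37% = $56,980.00
Next $175,000 at 34% = $59,500.00
Remaining $68,143 at 30% = $20,442.90
Fee: $56,980.00 + $59,500.00 + $20,442.90 = $136,922.90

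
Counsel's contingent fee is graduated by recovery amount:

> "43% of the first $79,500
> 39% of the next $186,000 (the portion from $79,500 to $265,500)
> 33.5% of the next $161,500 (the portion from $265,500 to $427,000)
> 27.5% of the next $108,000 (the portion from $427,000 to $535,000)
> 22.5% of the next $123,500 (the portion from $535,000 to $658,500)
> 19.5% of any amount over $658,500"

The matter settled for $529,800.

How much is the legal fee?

First $79,500 at 43% = $34,185.00
Next $186,000 at 39% = $72,540.00
Next $161,500 at 33.5% = $54,102.50
Remaining $102,800 at 27.5% = $28,270.00
Fee: $34,185.00 + $72,540.00 + $54,102.50 + $28,270.00 = $189,097.50

$189,097.50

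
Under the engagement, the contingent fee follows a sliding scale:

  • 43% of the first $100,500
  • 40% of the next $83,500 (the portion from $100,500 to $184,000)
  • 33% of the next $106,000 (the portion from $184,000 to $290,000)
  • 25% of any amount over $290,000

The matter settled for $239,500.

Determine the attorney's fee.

First $100,500 at 43% = $43,215.00
Next $83,500 at 40% = $33,400.00
Remaining $55,500 at 33% = $18,315.00
Fee: $43,215.00 + $33,400.00 + $18,315.00 = $94,930.00

$94,930.00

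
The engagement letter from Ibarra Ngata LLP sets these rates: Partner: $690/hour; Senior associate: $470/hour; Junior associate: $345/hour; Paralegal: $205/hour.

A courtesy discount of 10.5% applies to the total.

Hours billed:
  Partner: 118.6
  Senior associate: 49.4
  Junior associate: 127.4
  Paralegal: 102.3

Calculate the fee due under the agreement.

$152,128.97

Partner: 118.6 × $690 = $81,834.00
Senior associate: 49.4 × $470 = $23,218.00
Junior associate: 127.4 × $345 = $43,953.00
Paralegal: 102.3 × $205 = $20,971.50
Subtotal: $169,976.50
Less 10.5% discount: −$17,847.53
Total: $169,976.50 − $17,847.53 = $152,128.97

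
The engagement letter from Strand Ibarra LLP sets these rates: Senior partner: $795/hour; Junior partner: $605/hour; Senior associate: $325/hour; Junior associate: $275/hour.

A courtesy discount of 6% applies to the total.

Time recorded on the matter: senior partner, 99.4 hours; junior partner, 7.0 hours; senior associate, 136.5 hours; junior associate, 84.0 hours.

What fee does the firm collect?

Senior partner: 99.4 × $795 = $79,023.00
Junior partner: 7.0 × $605 = $4,235.00
Senior associate: 136.5 × $325 = $44,362.50
Junior associate: 84.0 × $275 = $23,100.00
Subtotal: $150,720.50
Less 6% discount: −$9,043.23
Total: $150,720.50 − $9,043.23 = $141,677.27

$141,677.27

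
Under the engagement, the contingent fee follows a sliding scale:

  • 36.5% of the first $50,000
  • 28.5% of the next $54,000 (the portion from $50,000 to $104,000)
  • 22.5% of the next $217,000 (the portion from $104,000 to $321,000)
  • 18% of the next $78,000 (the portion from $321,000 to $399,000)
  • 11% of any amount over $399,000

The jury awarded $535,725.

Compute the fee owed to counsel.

$111,544.75

First $50,000 at 36.5% = $18,250.00
Next $54,000 at 28.5% = $15,390.00
Next $217,000 at 22.5% = $48,825.00
Next $78,000 at 18% = $14,040.00
Remaining $136,725 at 11% = $15,039.75
Fee: $18,250.00 + $15,390.00 + $48,825.00 + $14,040.00 + $15,039.75 = $111,544.75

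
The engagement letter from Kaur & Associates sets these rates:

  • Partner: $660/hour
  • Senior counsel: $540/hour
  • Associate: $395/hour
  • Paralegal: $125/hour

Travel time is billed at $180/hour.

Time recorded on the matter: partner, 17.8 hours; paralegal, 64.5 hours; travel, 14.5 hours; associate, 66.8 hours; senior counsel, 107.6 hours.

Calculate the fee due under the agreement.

Partner: 17.8 × $660 = $11,748.00
Senior counsel: 107.6 × $540 = $58,104.00
Associate: 66.8 × $395 = $26,386.00
Paralegal: 64.5 × $125 = $8,062.50
Subtotal: $11,748.00 + $58,104.00 + $26,386.00 + $8,062.50 = $104,300.50
Travel: 14.5 × $180 = $2,610.00
Total: $104,300.50 + $2,610.00 = $106,910.50

$106,910.50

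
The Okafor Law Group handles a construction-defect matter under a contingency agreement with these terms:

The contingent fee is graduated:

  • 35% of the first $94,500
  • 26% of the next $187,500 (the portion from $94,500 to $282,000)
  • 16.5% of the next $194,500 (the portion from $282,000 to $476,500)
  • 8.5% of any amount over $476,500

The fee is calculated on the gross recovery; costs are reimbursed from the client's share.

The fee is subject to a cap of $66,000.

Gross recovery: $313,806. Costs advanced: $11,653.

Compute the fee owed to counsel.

Fee base is the gross recovery, $313,806; costs are reimbursed separately.
First $94,500 at 35% = $33,075.00
Next $187,500 at 26% = $48,750.00
Remaining $31,806 at 16.5% = $5,247.99
Fee: $33,075.00 + $48,750.00 + $5,247.99 = $87,072.99
$87,072.99 exceeds the $66,000 cap, so the fee is capped at $66,000.00.

$66,000.00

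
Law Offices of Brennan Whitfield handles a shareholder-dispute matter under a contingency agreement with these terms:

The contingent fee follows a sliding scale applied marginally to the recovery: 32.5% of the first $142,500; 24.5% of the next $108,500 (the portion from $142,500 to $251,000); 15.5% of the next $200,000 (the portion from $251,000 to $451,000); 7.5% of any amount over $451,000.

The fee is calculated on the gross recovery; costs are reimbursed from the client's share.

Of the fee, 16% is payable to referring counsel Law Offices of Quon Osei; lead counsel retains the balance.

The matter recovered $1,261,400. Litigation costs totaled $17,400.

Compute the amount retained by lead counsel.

$138,327.00

Fee base is the gross recovery, $1,261,400; costs are reimbursed separately.
First $142,500 at 32.5% = $46,312.50
Next $108,500 at 24.5% = $26,582.50
Next $200,000 at 15.5% = $31,000.00
Remaining $810,400 at 7.5% = $60,780.00
Fee: $46,312.50 + $26,582.50 + $31,000.00 + $60,780.00 = $164,675.00
Referral share: 16% of $164,675.00 = $26,348.00; lead counsel retains $164,675.00 − $26,348.00 = $138,327.00.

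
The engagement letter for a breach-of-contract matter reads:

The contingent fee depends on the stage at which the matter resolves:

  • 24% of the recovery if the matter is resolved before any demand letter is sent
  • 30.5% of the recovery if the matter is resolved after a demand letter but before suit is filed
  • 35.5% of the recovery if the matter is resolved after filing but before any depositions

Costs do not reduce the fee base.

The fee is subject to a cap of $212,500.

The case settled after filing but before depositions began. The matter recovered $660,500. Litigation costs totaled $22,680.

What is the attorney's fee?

Fee base is the gross recovery, $660,500; costs are reimbursed separately.
The matter settled after filing but before depositions began, so the 35.5% rate applies.
$660,500 × 35.5% = $234,477.50
$234,477.50 exceeds the $212,500 cap, so the fee is capped at $212,500.00.

$212,500.00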